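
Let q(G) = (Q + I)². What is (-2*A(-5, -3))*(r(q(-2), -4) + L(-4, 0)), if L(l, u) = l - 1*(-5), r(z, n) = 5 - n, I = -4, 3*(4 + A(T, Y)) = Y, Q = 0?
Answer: 100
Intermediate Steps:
A(T, Y) = -4 + Y/3
q(G) = 16 (q(G) = (0 - 4)² = (-4)² = 16)
L(l, u) = 5 + l (L(l, u) = l + 5 = 5 + l)
(-2*A(-5, -3))*(r(q(-2), -4) + L(-4, 0)) = (-2*(-4 + (⅓)*(-3)))*((5 - 1*(-4)) + (5 - 4)) = (-2*(-4 - 1))*((5 + 4) + 1) = (-2*(-5))*(9 + 1) = 10*10 = 100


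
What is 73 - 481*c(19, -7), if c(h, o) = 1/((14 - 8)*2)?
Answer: 395/12 ≈ 32.917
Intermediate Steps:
c(h, o) = 1/12 (c(h, o) = (½)/6 = (⅙)*(½) = 1/12)
73 - 481*c(19, -7) = 73 - 481*1/12 = 73 - 481/12 = 395/12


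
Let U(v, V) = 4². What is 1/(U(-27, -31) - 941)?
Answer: -1/925 ≈ -0.0010811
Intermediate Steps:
U(v, V) = 16
1/(U(-27, -31) - 941) = 1/(16 - 941) = 1/(-925) = -1/925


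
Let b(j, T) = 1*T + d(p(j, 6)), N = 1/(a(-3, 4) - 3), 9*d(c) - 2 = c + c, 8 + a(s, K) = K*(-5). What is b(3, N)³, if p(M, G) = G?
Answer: 76765625/21717639 ≈ 3.5347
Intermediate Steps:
a(s, K) = -8 - 5*K (a(s, K) = -8 + K*(-5) = -8 - 5*K)
d(c) = 2/9 + 2*c/9 (d(c) = 2/9 + (c + c)/9 = 2/9 + (2*c)/9 = 2/9 + 2*c/9)
N = -1/31 (N = 1/((-8 - 5*4) - 3) = 1/((-8 - 20) - 3) = 1/(-28 - 3) = 1/(-31) = -1/31 ≈ -0.032258)
b(j, T) = 14/9 + T (b(j, T) = 1*T + (2/9 + (2/9)*6) = T + (2/9 + 4/3) = T + 14/9 = 14/9 + T)
b(3, N)³ = (14/9 - 1/31)³ = (425/279)³ = 76765625/21717639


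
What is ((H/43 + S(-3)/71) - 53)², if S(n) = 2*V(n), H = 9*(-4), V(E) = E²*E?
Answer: 27784555969/9320809 ≈ 2980.9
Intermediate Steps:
V(E) = E³
H = -36
S(n) = 2*n³
((H/43 + S(-3)/71) - 53)² = ((-36/43 + (2*(-3)³)/71) - 53)² = ((-36*1/43 + (2*(-27))*(1/71)) - 53)² = ((-36/43 - 54*1/71) - 53)² = ((-36/43 - 54/71) - 53)² = (-4878/3053 - 53)² = (-166687/3053)² = 27784555969/9320809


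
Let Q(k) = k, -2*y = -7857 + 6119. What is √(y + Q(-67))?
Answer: √802 ≈ 28.320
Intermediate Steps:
y = 869 (y = -(-7857 + 6119)/2 = -½*(-1738) = 869)
√(y + Q(-67)) = √(869 - 67) = √802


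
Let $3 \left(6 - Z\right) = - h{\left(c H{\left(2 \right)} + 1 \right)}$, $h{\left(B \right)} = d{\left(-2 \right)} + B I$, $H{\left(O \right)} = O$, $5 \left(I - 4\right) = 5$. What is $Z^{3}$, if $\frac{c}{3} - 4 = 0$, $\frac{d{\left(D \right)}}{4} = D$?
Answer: $91125$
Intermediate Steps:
$I = 5$ ($I = 4 + \frac{1}{5} \cdot 5 = 4 + 1 = 5$)
$d{\left(D \right)} = 4 D$
$c = 12$ ($c = 12 + 3 \cdot 0 = 12 + 0 = 12$)
$h{\left(B \right)} = -8 + 5 B$ ($h{\left(B \right)} = 4 \left(-2\right) + B 5 = -8 + 5 B$)
$Z = 45$ ($Z = 6 - \frac{\left(-1\right) \left(-8 + 5 \left(12 \cdot 2 + 1\right)\right)}{3} = 6 - \frac{\left(-1\right) \left(-8 + 5 \left(24 + 1\right)\right)}{3} = 6 - \frac{\left(-1\right) \left(-8 + 5 \cdot 25\right)}{3} = 6 - \frac{\left(-1\right) \left(-8 + 125\right)}{3} = 6 - \frac{\left(-1\right) 117}{3} = 6 - -39 = 6 + 39 = 45$)
$Z^{3} = 45^{3} = 91125$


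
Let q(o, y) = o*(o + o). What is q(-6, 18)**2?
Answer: 5184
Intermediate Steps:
q(o, y) = 2*o**2 (q(o, y) = o*(2*o) = 2*o**2)
q(-6, 18)**2 = (2*(-6)**2)**2 = (2*36)**2 = 72**2 = 5184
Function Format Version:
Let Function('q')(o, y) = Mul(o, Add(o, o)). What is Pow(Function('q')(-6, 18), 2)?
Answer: 5184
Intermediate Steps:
Function('q')(o, y) = Mul(2, Pow(o, 2)) (Function('q')(o, y) = Mul(o, Mul(2, o)) = Mul(2, Pow(o, 2)))
Pow(Function('q')(-6, 18), 2) = Pow(Mul(2, Pow(-6, 2)), 2) = Pow(Mul(2, 36), 2) = Pow(72, 2) = 5184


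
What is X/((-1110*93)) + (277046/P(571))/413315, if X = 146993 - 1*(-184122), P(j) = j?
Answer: -318838731371/99439084710 ≈ -3.2064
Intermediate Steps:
X = 331115 (X = 146993 + 184122 = 331115)
X/((-1110*93)) + (277046/P(571))/413315 = 331115/((-1110*93)) + (277046/571)/413315 = 331115/(-103230) + (277046*(1/571))*(1/413315) = 331115*(-1/103230) + (277046/571)*(1/413315) = -66223/20646 + 5654/4816385 = -318838731371/99439084710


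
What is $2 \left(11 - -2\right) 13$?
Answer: $338$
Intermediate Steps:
$2 \left(11 - -2\right) 13 = 2 \left(11 + 2\right) 13 = 2 \cdot 13 \cdot 13 = 26 \cdot 13 = 338$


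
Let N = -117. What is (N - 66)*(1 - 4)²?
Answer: -1647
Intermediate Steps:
(N - 66)*(1 - 4)² = (-117 - 66)*(1 - 4)² = -183*(-3)² = -183*9 = -1647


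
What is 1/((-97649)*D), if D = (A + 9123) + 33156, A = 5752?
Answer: -1/4690179119 ≈ -2.1321e-10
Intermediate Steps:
D = 48031 (D = (5752 + 9123) + 33156 = 14875 + 33156 = 48031)
1/((-97649)*D) = 1/(-97649*48031) = -1/97649*1/48031 = -1/4690179119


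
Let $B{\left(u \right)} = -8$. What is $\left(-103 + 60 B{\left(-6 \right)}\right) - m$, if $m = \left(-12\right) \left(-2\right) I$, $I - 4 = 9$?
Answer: $-895$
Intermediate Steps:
$I = 13$ ($I = 4 + 9 = 13$)
$m = 312$ ($m = \left(-12\right) \left(-2\right) 13 = 24 \cdot 13 = 312$)
$\left(-103 + 60 B{\left(-6 \right)}\right) - m = \left(-103 + 60 \left(-8\right)\right) - 312 = \left(-103 - 480\right) - 312 = -583 - 312 = -895$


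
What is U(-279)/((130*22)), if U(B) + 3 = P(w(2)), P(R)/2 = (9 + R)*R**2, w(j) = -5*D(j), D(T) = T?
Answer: -203/2860 ≈ -0.070979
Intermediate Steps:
w(j) = -5*j
P(R) = 2*R**2*(9 + R) (P(R) = 2*((9 + R)*R**2) = 2*(R**2*(9 + R)) = 2*R**2*(9 + R))
U(B) = -203 (U(B) = -3 + 2*(-5*2)**2*(9 - 5*2) = -3 + 2*(-10)**2*(9 - 10) = -3 + 2*100*(-1) = -3 - 200 = -203)
U(-279)/((130*22)) = -203/(130*22) = -203/2860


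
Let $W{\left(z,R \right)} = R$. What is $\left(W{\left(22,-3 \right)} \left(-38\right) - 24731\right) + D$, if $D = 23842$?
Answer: $-775$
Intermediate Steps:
$\left(W{\left(22,-3 \right)} \left(-38\right) - 24731\right) + D = \left(\left(-3\right) \left(-38\right) - 24731\right) + 23842 = \left(114 - 24731\right) + 23842 = -24617 + 23842 = -775$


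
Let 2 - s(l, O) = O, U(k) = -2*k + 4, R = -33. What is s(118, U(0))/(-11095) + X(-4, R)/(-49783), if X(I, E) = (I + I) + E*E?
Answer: -11894129/552342385 ≈ -0.021534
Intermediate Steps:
U(k) = 4 - 2*k
X(I, E) = E**2 + 2*I (X(I, E) = 2*I + E**2 = E**2 + 2*I)
s(l, O) = 2 - O
s(118, U(0))/(-11095) + X(-4, R)/(-49783) = (2 - (4 - 2*0))/(-11095) + ((-33)**2 + 2*(-4))/(-49783) = (2 - (4 + 0))*(-1/11095) + (1089 - 8)*(-1/49783) = (2 - 1*4)*(-1/11095) + 1081*(-1/49783) = (2 - 4)*(-1/11095) - 1081/49783 = -2*(-1/11095) - 1081/49783 = 2/11095 - 1081/49783 = -11894129/552342385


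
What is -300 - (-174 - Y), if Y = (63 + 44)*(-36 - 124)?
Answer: -17246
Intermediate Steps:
Y = -17120 (Y = 107*(-160) = -17120)
-300 - (-174 - Y) = -300 - (-174 - 1*(-17120)) = -300 - (-174 + 17120) = -300 - 1*16946 = -300 - 16946 = -17246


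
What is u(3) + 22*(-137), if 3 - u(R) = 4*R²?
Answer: -3047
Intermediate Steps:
u(R) = 3 - 4*R²
u(3) + 22*(-137) = (3 - 4*3²) + 22*(-137) = (3 - 4*9) - 3014 = (3 - 36) - 3014 = -33 - 3014 = -3047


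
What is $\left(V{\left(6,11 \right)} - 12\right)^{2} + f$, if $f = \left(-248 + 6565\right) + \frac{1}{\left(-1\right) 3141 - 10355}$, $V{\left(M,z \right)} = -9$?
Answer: $\frac{91205967}{13496} \approx 6758.0$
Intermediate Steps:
$f = \frac{85254231}{13496}$ ($f = 6317 + \frac{1}{-3141 - 10355} = 6317 + \frac{1}{-13496} = 6317 - \frac{1}{13496} = \frac{85254231}{13496} \approx 6317.0$)
$\left(V{\left(6,11 \right)} - 12\right)^{2} + f = \left(-9 - 12\right)^{2} + \frac{85254231}{13496} = \left(-21\right)^{2} + \frac{85254231}{13496} = 441 + \frac{85254231}{13496} = \frac{91205967}{13496}$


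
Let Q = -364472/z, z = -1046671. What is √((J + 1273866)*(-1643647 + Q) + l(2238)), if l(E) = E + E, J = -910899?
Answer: 9*I*√8068837365030334833669/1046671 ≈ 7.7239e+5*I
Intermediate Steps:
Q = 364472/1046671 (Q = -364472/(-1046671) = -364472*(-1/1046671) = 364472/1046671 ≈ 0.34822)
l(E) = 2*E
√((J + 1273866)*(-1643647 + Q) + l(2238)) = √((-910899 + 1273866)*(-1643647 + 364472/1046671) + 2*2238) = √(362967*(-1720357284665/1046671) + 4476) = √(-624432922543001055/1046671 + 4476) = √(-624432917858101659/1046671) = 9*I*√8068837365030334833669/1046671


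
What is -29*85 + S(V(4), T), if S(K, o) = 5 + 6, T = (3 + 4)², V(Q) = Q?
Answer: -2454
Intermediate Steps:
T = 49 (T = 7² = 49)
S(K, o) = 11
-29*85 + S(V(4), T) = -29*85 + 11 = -2465 + 11 = -2454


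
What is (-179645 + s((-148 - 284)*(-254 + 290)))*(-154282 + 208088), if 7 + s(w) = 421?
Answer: -9643703186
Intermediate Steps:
s(w) = 414 (s(w) = -7 + 421 = 414)
(-179645 + s((-148 - 284)*(-254 + 290)))*(-154282 + 208088) = (-179645 + 414)*(-154282 + 208088) = -179231*53806 = -9643703186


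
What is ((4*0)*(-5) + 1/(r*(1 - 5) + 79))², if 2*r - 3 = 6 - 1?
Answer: 1/3969 ≈ 0.00025195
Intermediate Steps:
r = 4 (r = 3/2 + (6 - 1)/2 = 3/2 + (½)*5 = 3/2 + 5/2 = 4)
((4*0)*(-5) + 1/(r*(1 - 5) + 79))² = ((4*0)*(-5) + 1/(4*(1 - 5) + 79))² = (0*(-5) + 1/(4*(-4) + 79))² = (0 + 1/(-16 + 79))² = (0 + 1/63)² = (1/63)² = 1/3969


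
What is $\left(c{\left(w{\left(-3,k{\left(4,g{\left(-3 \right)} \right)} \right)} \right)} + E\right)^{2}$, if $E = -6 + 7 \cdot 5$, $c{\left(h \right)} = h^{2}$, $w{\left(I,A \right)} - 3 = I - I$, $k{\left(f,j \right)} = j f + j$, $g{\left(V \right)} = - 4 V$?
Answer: $1444$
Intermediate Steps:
$k{\left(f,j \right)} = j + f j$ ($k{\left(f,j \right)} = f j + j = j + f j$)
$w{\left(I,A \right)} = 3$ ($w{\left(I,A \right)} = 3 + \left(I - I\right) = 3 + 0 = 3$)
$E = 29$ ($E = -6 + 35 = 29$)
$\left(c{\left(w{\left(-3,k{\left(4,g{\left(-3 \right)} \right)} \right)} \right)} + E\right)^{2} = \left(3^{2} + 29\right)^{2} = \left(9 + 29\right)^{2} = 38^{2} = 1444$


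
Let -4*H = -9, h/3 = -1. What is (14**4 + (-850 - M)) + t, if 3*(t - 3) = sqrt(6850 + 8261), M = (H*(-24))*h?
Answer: 37407 + sqrt(1679) ≈ 37448.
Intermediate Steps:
h = -3 (h = 3*(-1) = -3)
H = 9/4 (H = -1/4*(-9) = 9/4 ≈ 2.2500)
M = 162 (M = ((9/4)*(-24))*(-3) = -54*(-3) = 162)
t = 3 + sqrt(1679) (t = 3 + sqrt(6850 + 8261)/3 = 3 + sqrt(15111)/3 = 3 + (3*sqrt(1679))/3 = 3 + sqrt(1679) ≈ 43.976)
(14**4 + (-850 - M)) + t = (14**4 + (-850 - 1*162)) + (3 + sqrt(1679)) = (38416 + (-850 - 162)) + (3 + sqrt(1679)) = (38416 - 1012) + (3 + sqrt(1679)) = 37404 + (3 + sqrt(1679)) = 37407 + sqrt(1679)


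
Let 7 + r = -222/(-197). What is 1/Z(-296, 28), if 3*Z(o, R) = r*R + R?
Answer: -197/8960 ≈ -0.021987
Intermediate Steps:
r = -1157/197 (r = -7 - 222/(-197) = -7 - 222*(-1/197) = -7 + 222/197 = -1157/197 ≈ -5.8731)
Z(o, R) = -320*R/197 (Z(o, R) = (-1157*R/197 + R)/3 = (-960*R/197)/3 = -320*R/197)
1/Z(-296, 28) = 1/(-320/197*28) = 1/(-8960/197) = -197/8960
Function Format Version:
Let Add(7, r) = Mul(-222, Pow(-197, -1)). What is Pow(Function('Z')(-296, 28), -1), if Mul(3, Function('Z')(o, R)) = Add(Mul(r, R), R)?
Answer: Rational(-197, 8960) ≈ -0.021987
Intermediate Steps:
r = Rational(-1157, 197) (r = Add(-7, Mul(-222, Pow(-197, -1))) = Add(-7, Mul(-222, Rational(-1, 197))) = Add(-7, Rational(222, 197)) = Rational(-1157, 197) ≈ -5.8731)
Function('Z')(o, R) = Mul(Rational(-320, 197), R) (Function('Z')(o, R) = Mul(Rational(1, 3), Add(Mul(Rational(-1157, 197), R), R)) = Mul(Rational(1, 3), Mul(Rational(-960, 197), R)) = Mul(Rational(-320, 197), R))
Pow(Function('Z')(-296, 28), -1) = Pow(Mul(Rational(-320, 197), 28), -1) = Pow(Rational(-8960, 197), -1) = Rational(-197, 8960)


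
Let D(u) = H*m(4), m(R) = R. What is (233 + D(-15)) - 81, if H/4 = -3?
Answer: 104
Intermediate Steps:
H = -12 (H = 4*(-3) = -12)
D(u) = -48 (D(u) = -12*4 = -48)
(233 + D(-15)) - 81 = (233 - 48) - 81 = 185 - 81 = 104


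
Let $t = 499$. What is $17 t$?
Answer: $8483$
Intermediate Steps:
$17 t = 17 \cdot 499 = 8483$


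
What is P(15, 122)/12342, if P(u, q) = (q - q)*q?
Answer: 0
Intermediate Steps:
P(u, q) = 0 (P(u, q) = 0*q = 0)
P(15, 122)/12342 = 0/12342 = 0*(1/12342) = 0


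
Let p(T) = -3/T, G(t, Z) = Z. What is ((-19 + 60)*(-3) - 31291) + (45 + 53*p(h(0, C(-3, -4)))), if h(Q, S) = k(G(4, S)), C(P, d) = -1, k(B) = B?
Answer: -31210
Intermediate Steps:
h(Q, S) = S
((-19 + 60)*(-3) - 31291) + (45 + 53*p(h(0, C(-3, -4)))) = ((-19 + 60)*(-3) - 31291) + (45 + 53*(-3/(-1))) = (41*(-3) - 31291) + (45 + 53*(-3*(-1))) = (-123 - 31291) + (45 + 53*3) = -31414 + (45 + 159) = -31414 + 204 = -31210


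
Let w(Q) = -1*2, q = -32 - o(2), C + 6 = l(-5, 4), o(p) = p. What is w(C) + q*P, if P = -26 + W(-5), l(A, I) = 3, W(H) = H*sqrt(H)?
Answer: 882 + 170*I*sqrt(5) ≈ 882.0 + 380.13*I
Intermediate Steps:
W(H) = H**(3/2)
C = -3 (C = -6 + 3 = -3)
q = -34 (q = -32 - 1*2 = -32 - 2 = -34)
P = -26 - 5*I*sqrt(5) (P = -26 + (-5)**(3/2) = -26 - 5*I*sqrt(5) ≈ -26.0 - 11.18*I)
w(Q) = -2
w(C) + q*P = -2 - 34*(-26 - 5*I*sqrt(5)) = -2 + (884 + 170*I*sqrt(5)) = 882 + 170*I*sqrt(5)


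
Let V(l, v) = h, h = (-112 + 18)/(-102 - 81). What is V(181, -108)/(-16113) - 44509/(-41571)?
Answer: 14582093993/13619948301 ≈ 1.0706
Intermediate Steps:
h = 94/183 (h = -94/(-183) = -94*(-1/183) = 94/183 ≈ 0.51366)
V(l, v) = 94/183
V(181, -108)/(-16113) - 44509/(-41571) = (94/183)/(-16113) - 44509/(-41571) = (94/183)*(-1/16113) - 44509*(-1/41571) = -94/2948679 + 44509/41571 = 14582093993/13619948301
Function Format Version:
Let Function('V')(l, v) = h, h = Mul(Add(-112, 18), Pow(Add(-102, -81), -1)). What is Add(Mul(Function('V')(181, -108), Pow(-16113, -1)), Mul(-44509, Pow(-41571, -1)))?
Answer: Rational(14582093993, 13619948301) ≈ 1.0706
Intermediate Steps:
h = Rational(94, 183) (h = Mul(-94, Pow(-183, -1)) = Mul(-94, Rational(-1, 183)) = Rational(94, 183) ≈ 0.51366)
Function('V')(l, v) = Rational(94, 183)
Add(Mul(Function('V')(181, -108), Pow(-16113, -1)), Mul(-44509, Pow(-41571, -1))) = Add(Mul(Rational(94, 183), Pow(-16113, -1)), Mul(-44509, Pow(-41571, -1))) = Add(Mul(Rational(94, 183), Rational(-1, 16113)), Mul(-44509, Rational(-1, 41571))) = Add(Rational(-94, 2948679), Rational(44509, 41571)) = Rational(14582093993, 13619948301)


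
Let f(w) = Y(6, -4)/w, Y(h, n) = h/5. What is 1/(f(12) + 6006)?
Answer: 10/60061 ≈ 0.00016650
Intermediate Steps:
Y(h, n) = h/5 (Y(h, n) = h*(⅕) = h/5)
f(w) = 6/(5*w) (f(w) = ((⅕)*6)/w = 6/(5*w))
1/(f(12) + 6006) = 1/((6/5)/12 + 6006) = 1/((6/5)*(1/12) + 6006) = 1/(⅒ + 6006) = 1/(60061/10) = 10/60061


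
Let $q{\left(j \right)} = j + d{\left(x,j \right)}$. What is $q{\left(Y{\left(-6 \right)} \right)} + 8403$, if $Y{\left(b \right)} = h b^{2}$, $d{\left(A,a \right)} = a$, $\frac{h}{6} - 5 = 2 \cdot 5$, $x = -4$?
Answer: $14883$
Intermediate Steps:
$h = 90$ ($h = 30 + 6 \cdot 2 \cdot 5 = 30 + 6 \cdot 10 = 30 + 60 = 90$)
$Y{\left(b \right)} = 90 b^{2}$
$q{\left(j \right)} = 2 j$ ($q{\left(j \right)} = j + j = 2 j$)
$q{\left(Y{\left(-6 \right)} \right)} + 8403 = 2 \cdot 90 \left(-6\right)^{2} + 8403 = 2 \cdot 90 \cdot 36 + 8403 = 2 \cdot 3240 + 8403 = 6480 + 8403 = 14883$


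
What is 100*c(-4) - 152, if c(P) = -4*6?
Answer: -2552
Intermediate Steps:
c(P) = -24
100*c(-4) - 152 = 100*(-24) - 152 = -2400 - 152 = -2552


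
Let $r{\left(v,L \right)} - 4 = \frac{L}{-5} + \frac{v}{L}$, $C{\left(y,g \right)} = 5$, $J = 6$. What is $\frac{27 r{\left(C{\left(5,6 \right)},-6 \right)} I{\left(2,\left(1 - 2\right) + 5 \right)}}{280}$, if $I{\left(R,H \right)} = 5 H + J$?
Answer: $\frac{15327}{1400} \approx 10.948$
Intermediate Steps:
$I{\left(R,H \right)} = 6 + 5 H$ ($I{\left(R,H \right)} = 5 H + 6 = 6 + 5 H$)
$r{\left(v,L \right)} = 4 - \frac{L}{5} + \frac{v}{L}$ ($r{\left(v,L \right)} = 4 + \left(\frac{L}{-5} + \frac{v}{L}\right) = 4 + \left(L \left(- \frac{1}{5}\right) + \frac{v}{L}\right) = 4 - \left(\frac{L}{5} - \frac{v}{L}\right) = 4 - \frac{L}{5} + \frac{v}{L}$)
$\frac{27 r{\left(C{\left(5,6 \right)},-6 \right)} I{\left(2,\left(1 - 2\right) + 5 \right)}}{280} = \frac{27 \left(4 - - \frac{6}{5} + \frac{5}{-6}\right) \left(6 + 5 \left(\left(1 - 2\right) + 5\right)\right)}{280} = 27 \left(4 + \frac{6}{5} + 5 \left(- \frac{1}{6}\right)\right) \left(6 + 5 \left(-1 + 5\right)\right) \frac{1}{280} = 27 \left(4 + \frac{6}{5} - \frac{5}{6}\right) \left(6 + 5 \cdot 4\right) \frac{1}{280} = 27 \cdot \frac{131}{30} \left(6 + 20\right) \frac{1}{280} = \frac{1179}{10} \cdot 26 \cdot \frac{1}{280} = \frac{15327}{5} \cdot \frac{1}{280} = \frac{15327}{1400}$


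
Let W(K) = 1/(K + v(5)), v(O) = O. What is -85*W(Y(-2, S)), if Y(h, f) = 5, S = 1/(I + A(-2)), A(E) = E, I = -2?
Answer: -17/2 ≈ -8.5000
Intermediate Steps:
S = -¼ (S = 1/(-2 - 2) = 1/(-4) = -¼ ≈ -0.25000)
W(K) = 1/(5 + K) (W(K) = 1/(K + 5) = 1/(5 + K))
-85*W(Y(-2, S)) = -85/(5 + 5) = -85/10 = -85*⅒ = -17/2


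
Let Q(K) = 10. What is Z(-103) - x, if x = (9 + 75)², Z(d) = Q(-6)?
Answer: -7046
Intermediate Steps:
Z(d) = 10
x = 7056 (x = 84² = 7056)
Z(-103) - x = 10 - 1*7056 = 10 - 7056 = -7046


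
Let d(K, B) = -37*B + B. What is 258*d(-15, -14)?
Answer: 130032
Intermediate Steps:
d(K, B) = -36*B
258*d(-15, -14) = 258*(-36*(-14)) = 258*504 = 130032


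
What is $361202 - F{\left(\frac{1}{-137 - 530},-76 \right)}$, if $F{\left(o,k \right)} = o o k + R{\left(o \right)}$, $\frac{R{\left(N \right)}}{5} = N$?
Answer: $\frac{160694799989}{444889} \approx 3.612 \cdot 10^{5}$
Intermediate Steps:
$R{\left(N \right)} = 5 N$
$F{\left(o,k \right)} = 5 o + k o^{2}$ ($F{\left(o,k \right)} = o o k + 5 o = o^{2} k + 5 o = k o^{2} + 5 o = 5 o + k o^{2}$)
$361202 - F{\left(\frac{1}{-137 - 530},-76 \right)} = 361202 - \frac{5 - \frac{76}{-137 - 530}}{-137 - 530} = 361202 - \frac{5 - \frac{76}{-667}}{-667} = 361202 - - \frac{5 - - \frac{76}{667}}{667} = 361202 - - \frac{5 + \frac{76}{667}}{667} = 361202 - \left(- \frac{1}{667}\right) \frac{3411}{667} = 361202 - - \frac{3411}{444889} = 361202 + \frac{3411}{444889} = \frac{160694799989}{444889}$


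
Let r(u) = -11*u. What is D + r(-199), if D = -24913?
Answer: -22724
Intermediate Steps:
D + r(-199) = -24913 - 11*(-199) = -24913 + 2189 = -22724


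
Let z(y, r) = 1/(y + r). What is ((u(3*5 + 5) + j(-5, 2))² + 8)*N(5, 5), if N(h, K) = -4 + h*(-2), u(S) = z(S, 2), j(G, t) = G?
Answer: -110271/242 ≈ -455.67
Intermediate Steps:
z(y, r) = 1/(r + y)
u(S) = 1/(2 + S)
N(h, K) = -4 - 2*h
((u(3*5 + 5) + j(-5, 2))² + 8)*N(5, 5) = ((1/(2 + (3*5 + 5)) - 5)² + 8)*(-4 - 2*5) = ((1/(2 + (15 + 5)) - 5)² + 8)*(-4 - 10) = ((1/(2 + 20) - 5)² + 8)*(-14) = ((1/22 - 5)² + 8)*(-14) = ((-109/22)² + 8)*(-14) = (11881/484 + 8)*(-14) = (15753/484)*(-14) = -110271/242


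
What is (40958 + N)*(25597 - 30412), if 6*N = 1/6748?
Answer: -2661583545525/13496 ≈ -1.9721e+8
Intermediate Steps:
N = 1/40488 (N = (1/6)/6748 = (1/6)*(1/6748) = 1/40488 ≈ 2.4699e-5)
(40958 + N)*(25597 - 30412) = (40958 + 1/40488)*(25597 - 30412) = (1658307505/40488)*(-4815) = -2661583545525/13496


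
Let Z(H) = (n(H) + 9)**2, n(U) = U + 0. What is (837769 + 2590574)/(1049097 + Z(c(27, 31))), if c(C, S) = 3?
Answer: 1142781/349747 ≈ 3.2674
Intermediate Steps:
n(U) = U
Z(H) = (9 + H)**2 (Z(H) = (H + 9)**2 = (9 + H)**2)
(837769 + 2590574)/(1049097 + Z(c(27, 31))) = (837769 + 2590574)/(1049097 + (9 + 3)**2) = 3428343/(1049097 + 12**2) = 3428343/(1049097 + 144) = 3428343/1049241 = 3428343*(1/1049241) = 1142781/349747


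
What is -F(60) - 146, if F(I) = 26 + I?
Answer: -232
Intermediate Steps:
-F(60) - 146 = -(26 + 60) - 146 = -1*86 - 146 = -86 - 146 = -232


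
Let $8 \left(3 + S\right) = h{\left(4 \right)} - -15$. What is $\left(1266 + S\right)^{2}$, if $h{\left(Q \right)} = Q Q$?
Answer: $\frac{102718225}{64} \approx 1.605 \cdot 10^{6}$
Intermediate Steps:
$h{\left(Q \right)} = Q^{2}$
$S = \frac{7}{8}$ ($S = -3 + \frac{4^{2} - -15}{8} = -3 + \frac{16 + 15}{8} = -3 + \frac{1}{8} \cdot 31 = -3 + \frac{31}{8} = \frac{7}{8} \approx 0.875$)
$\left(1266 + S\right)^{2} = \left(1266 + \frac{7}{8}\right)^{2} = \left(\frac{10135}{8}\right)^{2} = \frac{102718225}{64}$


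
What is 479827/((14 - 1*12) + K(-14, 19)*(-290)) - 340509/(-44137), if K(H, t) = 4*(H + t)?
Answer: -19203853117/255906326 ≈ -75.042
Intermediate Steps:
K(H, t) = 4*H + 4*t
479827/((14 - 1*12) + K(-14, 19)*(-290)) - 340509/(-44137) = 479827/((14 - 1*12) + (4*(-14) + 4*19)*(-290)) - 340509/(-44137) = 479827/((14 - 12) + (-56 + 76)*(-290)) - 340509*(-1/44137) = 479827/(2 + 20*(-290)) + 340509/44137 = 479827/(2 - 5800) + 340509/44137 = 479827/(-5798) + 340509/44137 = 479827*(-1/5798) + 340509/44137 = -479827/5798 + 340509/44137 = -19203853117/255906326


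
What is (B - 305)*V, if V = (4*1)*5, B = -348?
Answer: -13060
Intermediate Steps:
V = 20 (V = 4*5 = 20)
(B - 305)*V = (-348 - 305)*20 = -653*20 = -13060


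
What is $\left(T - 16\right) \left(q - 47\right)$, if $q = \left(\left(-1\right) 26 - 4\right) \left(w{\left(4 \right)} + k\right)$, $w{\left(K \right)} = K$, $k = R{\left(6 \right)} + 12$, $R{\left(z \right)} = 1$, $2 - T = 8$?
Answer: $12254$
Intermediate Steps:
$T = -6$ ($T = 2 - 8 = -6$)
$k = 13$ ($k = 1 + 12 = 13$)
$q = -510$ ($q = \left(\left(-1\right) 26 - 4\right) \left(4 + 13\right) = \left(-26 - 4\right) 17 = \left(-30\right) 17 = -510$)
$\left(T - 16\right) \left(q - 47\right) = \left(-6 - 16\right) \left(-510 - 47\right) = \left(-6 - 16\right) \left(-557\right) = \left(-22\right) \left(-557\right) = 12254$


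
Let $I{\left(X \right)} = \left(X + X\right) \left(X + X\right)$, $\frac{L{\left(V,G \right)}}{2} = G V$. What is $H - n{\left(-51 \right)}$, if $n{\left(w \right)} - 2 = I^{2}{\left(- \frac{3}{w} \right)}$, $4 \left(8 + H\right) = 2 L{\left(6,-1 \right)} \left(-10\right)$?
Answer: $\frac{4176034}{83521} \approx 50.0$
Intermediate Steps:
$L{\left(V,G \right)} = 2 G V$
$I{\left(X \right)} = 4 X^{2}$ ($I{\left(X \right)} = 2 X 2 X = 4 X^{2}$)
$H = 52$ ($H = -8 + \frac{2 \cdot 2 \left(-1\right) 6 \left(-10\right)}{4} = -8 + \frac{2 \left(-12\right) \left(-10\right)}{4} = -8 + \frac{\left(-24\right) \left(-10\right)}{4} = -8 + \frac{1}{4} \cdot 240 = -8 + 60 = 52$)
$n{\left(w \right)} = 2 + \frac{1296}{w^{4}}$ ($n{\left(w \right)} = 2 + \left(4 \left(- \frac{3}{w}\right)^{2}\right)^{2} = 2 + \left(4 \frac{9}{w^{2}}\right)^{2} = 2 + \left(\frac{36}{w^{2}}\right)^{2} = 2 + \frac{1296}{w^{4}}$)
$H - n{\left(-51 \right)} = 52 - \left(2 + \frac{1296}{6765201}\right) = 52 - \left(2 + 1296 \cdot \frac{1}{6765201}\right) = 52 - \left(2 + \frac{16}{83521}\right) = 52 - \frac{167058}{83521} = \frac{4176034}{83521}$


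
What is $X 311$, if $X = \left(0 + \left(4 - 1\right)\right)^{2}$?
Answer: $2799$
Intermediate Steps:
$X = 9$ ($X = \left(0 + 3\right)^{2} = 3^{2} = 9$)
$X 311 = 9 \cdot 311 = 2799$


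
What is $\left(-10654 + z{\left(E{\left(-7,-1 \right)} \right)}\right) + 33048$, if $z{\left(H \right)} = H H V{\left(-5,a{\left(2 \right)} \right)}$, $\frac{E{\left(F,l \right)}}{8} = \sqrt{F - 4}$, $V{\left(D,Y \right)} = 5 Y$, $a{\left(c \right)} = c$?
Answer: $15354$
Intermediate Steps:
$E{\left(F,l \right)} = 8 \sqrt{-4 + F}$ ($E{\left(F,l \right)} = 8 \sqrt{F - 4} = 8 \sqrt{-4 + F}$)
$z{\left(H \right)} = 10 H^{2}$ ($z{\left(H \right)} = H H 5 \cdot 2 = H^{2} \cdot 10 = 10 H^{2}$)
$\left(-10654 + z{\left(E{\left(-7,-1 \right)} \right)}\right) + 33048 = \left(-10654 + 10 \left(8 \sqrt{-4 - 7}\right)^{2}\right) + 33048 = \left(-10654 + 10 \left(8 \sqrt{-11}\right)^{2}\right) + 33048 = \left(-10654 + 10 \left(8 i \sqrt{11}\right)^{2}\right) + 33048 = \left(-10654 + 10 \left(-704\right)\right) + 33048 = \left(-10654 - 7040\right) + 33048 = -17694 + 33048 = 15354$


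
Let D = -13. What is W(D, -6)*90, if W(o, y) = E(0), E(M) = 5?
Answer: 450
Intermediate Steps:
W(o, y) = 5
W(D, -6)*90 = 5*90 = 450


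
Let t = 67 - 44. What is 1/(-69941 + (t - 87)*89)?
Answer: -1/75637 ≈ -1.3221e-5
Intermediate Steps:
t = 23
1/(-69941 + (t - 87)*89) = 1/(-69941 + (23 - 87)*89) = 1/(-69941 - 64*89) = 1/(-69941 - 5696) = 1/(-75637) = -1/75637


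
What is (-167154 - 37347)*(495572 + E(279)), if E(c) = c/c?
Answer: -101345174073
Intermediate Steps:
E(c) = 1
(-167154 - 37347)*(495572 + E(279)) = (-167154 - 37347)*(495572 + 1) = -204501*495573 = -101345174073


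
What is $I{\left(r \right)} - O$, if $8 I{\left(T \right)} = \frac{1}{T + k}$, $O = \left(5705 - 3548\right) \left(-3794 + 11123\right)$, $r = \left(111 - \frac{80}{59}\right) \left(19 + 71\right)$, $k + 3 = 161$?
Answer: $- \frac{74810593011109}{4732256} \approx -1.5809 \cdot 10^{7}$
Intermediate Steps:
$k = 158$ ($k = -3 + 161 = 158$)
$r = \frac{582210}{59}$ ($r = \left(111 - \frac{80}{59}\right) 90 = \frac{6469}{59} \cdot 90 = \frac{582210}{59} \approx 9868.0$)
$O = 15808653$ ($O = 2157 \cdot 7329 = 15808653$)
$I{\left(T \right)} = \frac{1}{8 \left(158 + T\right)}$ ($I{\left(T \right)} = \frac{1}{8 \left(T + 158\right)} = \frac{1}{8 \left(158 + T\right)}$)
$I{\left(r \right)} - O = \frac{1}{8 \left(158 + \frac{582210}{59}\right)} - 15808653 = \frac{1}{8 \cdot \frac{591532}{59}} - 15808653 = \frac{1}{8} \cdot \frac{59}{591532} - 15808653 = \frac{59}{4732256} - 15808653 = - \frac{74810593011109}{4732256}$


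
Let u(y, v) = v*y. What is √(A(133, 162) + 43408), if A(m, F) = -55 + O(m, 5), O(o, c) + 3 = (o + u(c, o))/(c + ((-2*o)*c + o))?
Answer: 3*√427732661/298 ≈ 208.21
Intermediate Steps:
O(o, c) = -3 + (o + c*o)/(c + o - 2*c*o) (O(o, c) = -3 + (o + o*c)/(c + ((-2*o)*c + o)) = -3 + (o + c*o)/(c + (-2*c*o + o)) = -3 + (o + c*o)/(c + (o - 2*c*o)) = -3 + (o + c*o)/(c + o - 2*c*o))
A(m, F) = -55 + (-15 + 33*m)/(5 - 9*m) (A(m, F) = -55 + (-3*5 - 2*m + 7*5*m)/(5 + m - 2*5*m) = -55 + (-15 - 2*m + 35*m)/(5 + m - 10*m) = -55 + (-15 + 33*m)/(5 - 9*m))
√(A(133, 162) + 43408) = √(2*(145 - 264*133)/(-5 + 9*133) + 43408) = √(2*(145 - 35112)/(-5 + 1197) + 43408) = √(2*(-34967)/1192 + 43408) = √(2*(1/1192)*(-34967) + 43408) = √(-34967/596 + 43408) = √(25836201/596) = 3*√427732661/298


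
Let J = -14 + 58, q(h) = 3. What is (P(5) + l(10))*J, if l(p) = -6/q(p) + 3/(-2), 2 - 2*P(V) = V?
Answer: -220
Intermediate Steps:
P(V) = 1 - V/2
l(p) = -7/2 (l(p) = -6/3 + 3/(-2) = -6*1/3 + 3*(-1/2) = -2 - 3/2 = -7/2)
J = 44
(P(5) + l(10))*J = ((1 - 1/2*5) - 7/2)*44 = ((1 - 5/2) - 7/2)*44 = (-3/2 - 7/2)*44 = -5*44 = -220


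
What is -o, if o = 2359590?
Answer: -2359590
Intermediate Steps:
-o = -1*2359590 = -2359590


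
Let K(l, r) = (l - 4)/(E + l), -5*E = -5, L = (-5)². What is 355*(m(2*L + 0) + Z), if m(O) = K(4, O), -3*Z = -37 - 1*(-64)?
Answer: -3195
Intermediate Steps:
L = 25
E = 1 (E = -⅕*(-5) = 1)
K(l, r) = (-4 + l)/(1 + l) (K(l, r) = (l - 4)/(1 + l) = (-4 + l)/(1 + l))
Z = -9 (Z = -(-37 - 1*(-64))/3 = -(-37 + 64)/3 = -⅓*27 = -9)
m(O) = 0 (m(O) = (-4 + 4)/(1 + 4) = 0/5 = (⅕)*0 = 0)
355*(m(2*L + 0) + Z) = 355*(0 - 9) = 355*(-9) = -3195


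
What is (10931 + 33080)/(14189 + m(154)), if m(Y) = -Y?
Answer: 44011/14035 ≈ 3.1358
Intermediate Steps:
(10931 + 33080)/(14189 + m(154)) = (10931 + 33080)/(14189 - 1*154) = 44011/(14189 - 154) = 44011/14035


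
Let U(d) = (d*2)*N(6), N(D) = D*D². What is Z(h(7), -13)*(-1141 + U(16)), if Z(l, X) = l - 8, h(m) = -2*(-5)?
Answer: 11542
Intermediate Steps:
N(D) = D³
h(m) = 10
Z(l, X) = -8 + l
U(d) = 432*d (U(d) = (d*2)*6³ = (2*d)*216 = 432*d)
Z(h(7), -13)*(-1141 + U(16)) = (-8 + 10)*(-1141 + 432*16) = 2*(-1141 + 6912) = 2*5771 = 11542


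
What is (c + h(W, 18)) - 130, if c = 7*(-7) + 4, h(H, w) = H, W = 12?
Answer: -163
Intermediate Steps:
c = -45 (c = -49 + 4 = -45)
(c + h(W, 18)) - 130 = (-45 + 12) - 130 = -33 - 130 = -163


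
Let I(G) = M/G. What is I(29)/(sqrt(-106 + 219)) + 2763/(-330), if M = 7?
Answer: -921/110 + 7*sqrt(113)/3277 ≈ -8.3500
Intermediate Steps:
I(G) = 7/G
I(29)/(sqrt(-106 + 219)) + 2763/(-330) = (7/29)/(sqrt(-106 + 219)) + 2763/(-330) = (7*(1/29))/(sqrt(113)) + 2763*(-1/330) = 7*(sqrt(113)/113)/29 - 921/110 = 7*sqrt(113)/3277 - 921/110 = -921/110 + 7*sqrt(113)/3277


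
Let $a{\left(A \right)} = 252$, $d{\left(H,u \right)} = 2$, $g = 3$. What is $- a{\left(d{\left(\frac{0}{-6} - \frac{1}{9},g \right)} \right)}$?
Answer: $-252$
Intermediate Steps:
$- a{\left(d{\left(\frac{0}{-6} - \frac{1}{9},g \right)} \right)} = \left(-1\right) 252 = -252$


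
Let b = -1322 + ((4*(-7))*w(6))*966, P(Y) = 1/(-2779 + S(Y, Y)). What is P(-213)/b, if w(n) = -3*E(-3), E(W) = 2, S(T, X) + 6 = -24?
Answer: -1/452153494 ≈ -2.2116e-9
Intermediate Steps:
S(T, X) = -30 (S(T, X) = -6 - 24 = -30)
P(Y) = -1/2809 (P(Y) = 1/(-2779 - 30) = 1/(-2809) = -1/2809)
w(n) = -6 (w(n) = -3*2 = -6)
b = 160966 (b = -1322 + ((4*(-7))*(-6))*966 = -1322 - 28*(-6)*966 = -1322 + 168*966 = -1322 + 162288 = 160966)
P(-213)/b = -1/2809/160966 = -1/2809*1/160966 = -1/452153494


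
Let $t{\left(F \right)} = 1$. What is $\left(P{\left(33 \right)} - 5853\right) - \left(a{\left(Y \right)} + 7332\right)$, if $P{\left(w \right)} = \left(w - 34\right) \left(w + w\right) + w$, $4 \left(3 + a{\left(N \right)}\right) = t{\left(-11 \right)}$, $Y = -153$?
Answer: $- \frac{52861}{4} \approx -13215.0$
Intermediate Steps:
$a{\left(N \right)} = - \frac{11}{4}$ ($a{\left(N \right)} = -3 + \frac{1}{4} \cdot 1 = -3 + \frac{1}{4} = - \frac{11}{4}$)
$P{\left(w \right)} = w + 2 w \left(-34 + w\right)$ ($P{\left(w \right)} = \left(-34 + w\right) 2 w + w = 2 w \left(-34 + w\right) + w = w + 2 w \left(-34 + w\right)$)
$\left(P{\left(33 \right)} - 5853\right) - \left(a{\left(Y \right)} + 7332\right) = \left(33 \left(-67 + 2 \cdot 33\right) - 5853\right) - \left(- \frac{11}{4} + 7332\right) = \left(33 \left(-67 + 66\right) - 5853\right) - \frac{29317}{4} = \left(33 \left(-1\right) - 5853\right) - \frac{29317}{4} = \left(-33 - 5853\right) - \frac{29317}{4} = -5886 - \frac{29317}{4} = - \frac{52861}{4}$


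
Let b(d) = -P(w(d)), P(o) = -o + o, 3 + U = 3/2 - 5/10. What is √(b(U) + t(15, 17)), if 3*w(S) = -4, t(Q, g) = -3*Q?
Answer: 3*I*√5 ≈ 6.7082*I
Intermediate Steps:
w(S) = -4/3 (w(S) = (⅓)*(-4) = -4/3)
U = -2 (U = -3 + (3/2 - 5/10) = -3 + (3*(½) - 5*⅒) = -3 + (3/2 - ½) = -3 + 1 = -2)
P(o) = 0
b(d) = 0 (b(d) = -1*0 = 0)
√(b(U) + t(15, 17)) = √(0 - 3*15) = √(0 - 45) = √(-45) = 3*I*√5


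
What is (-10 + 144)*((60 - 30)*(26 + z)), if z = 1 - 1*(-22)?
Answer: 196980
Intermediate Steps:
z = 23 (z = 1 + 22 = 23)
(-10 + 144)*((60 - 30)*(26 + z)) = (-10 + 144)*((60 - 30)*(26 + 23)) = 134*(30*49) = 134*1470 = 196980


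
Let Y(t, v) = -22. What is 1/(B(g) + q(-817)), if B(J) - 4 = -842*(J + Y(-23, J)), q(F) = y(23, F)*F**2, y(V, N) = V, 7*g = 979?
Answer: 7/106771107 ≈ 6.5561e-8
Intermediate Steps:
g = 979/7 (g = (1/7)*979 = 979/7 ≈ 139.86)
q(F) = 23*F**2
B(J) = 18528 - 842*J (B(J) = 4 - 842*(J - 22) = 4 - 842*(-22 + J) = 4 + (18524 - 842*J) = 18528 - 842*J)
1/(B(g) + q(-817)) = 1/((18528 - 842*979/7) + 23*(-817)**2) = 1/((18528 - 824318/7) + 23*667489) = 1/(-694622/7 + 15352247) = 1/(106771107/7) = 7/106771107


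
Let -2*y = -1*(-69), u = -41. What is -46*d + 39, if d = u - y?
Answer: 338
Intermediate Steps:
y = -69/2 (y = -(-1)*(-69)/2 = -1/2*69 = -69/2 ≈ -34.500)
d = -13/2 (d = -41 - 1*(-69/2) = -41 + 69/2 = -13/2 ≈ -6.5000)
-46*d + 39 = -46*(-13/2) + 39 = 299 + 39 = 338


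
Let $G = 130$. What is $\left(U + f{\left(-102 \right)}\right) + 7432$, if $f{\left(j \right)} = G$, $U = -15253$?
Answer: $-7691$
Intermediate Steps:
$f{\left(j \right)} = 130$
$\left(U + f{\left(-102 \right)}\right) + 7432 = \left(-15253 + 130\right) + 7432 = -15123 + 7432 = -7691$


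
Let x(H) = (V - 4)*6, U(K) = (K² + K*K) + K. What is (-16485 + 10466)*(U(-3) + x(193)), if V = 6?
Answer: -162513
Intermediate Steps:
U(K) = K + 2*K² (U(K) = (K² + K²) + K = 2*K² + K = K + 2*K²)
x(H) = 12 (x(H) = (6 - 4)*6 = 2*6 = 12)
(-16485 + 10466)*(U(-3) + x(193)) = (-16485 + 10466)*(-3*(1 + 2*(-3)) + 12) = -6019*(-3*(1 - 6) + 12) = -6019*(-3*(-5) + 12) = -6019*(15 + 12) = -6019*27 = -162513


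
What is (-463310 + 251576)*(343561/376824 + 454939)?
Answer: -6049673633533833/62804 ≈ -9.6326e+10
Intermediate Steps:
(-463310 + 251576)*(343561/376824 + 454939) = -211734*(343561*(1/376824) + 454939) = -211734*(343561/376824 + 454939) = -211734*171432277297/376824 = -6049673633533833/62804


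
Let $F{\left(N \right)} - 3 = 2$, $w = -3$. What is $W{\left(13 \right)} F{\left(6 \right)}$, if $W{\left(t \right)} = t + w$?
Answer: $50$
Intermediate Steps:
$W{\left(t \right)} = -3 + t$ ($W{\left(t \right)} = t - 3 = -3 + t$)
$F{\left(N \right)} = 5$ ($F{\left(N \right)} = 3 + 2 = 5$)
$W{\left(13 \right)} F{\left(6 \right)} = \left(-3 + 13\right) 5 = 10 \cdot 5 = 50$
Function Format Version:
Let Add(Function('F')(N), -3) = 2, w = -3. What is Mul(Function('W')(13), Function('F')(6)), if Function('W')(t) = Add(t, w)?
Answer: 50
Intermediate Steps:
Function('W')(t) = Add(-3, t) (Function('W')(t) = Add(t, -3) = Add(-3, t))
Function('F')(N) = 5 (Function('F')(N) = Add(3, 2) = 5)
Mul(Function('W')(13), Function('F')(6)) = Mul(Add(-3, 13), 5) = Mul(10, 5) = 50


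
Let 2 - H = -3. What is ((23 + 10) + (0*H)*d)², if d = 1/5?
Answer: 1089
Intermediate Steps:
H = 5 (H = 2 - 1*(-3) = 2 + 3 = 5)
d = ⅕ (d = 1*(⅕) = ⅕ ≈ 0.20000)
((23 + 10) + (0*H)*d)² = ((23 + 10) + (0*5)*(⅕))² = (33 + 0*(⅕))² = (33 + 0)² = 33² = 1089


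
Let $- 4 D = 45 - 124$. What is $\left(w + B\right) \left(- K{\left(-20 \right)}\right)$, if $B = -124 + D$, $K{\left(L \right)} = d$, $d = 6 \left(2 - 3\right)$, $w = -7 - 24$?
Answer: $- \frac{1623}{2} \approx -811.5$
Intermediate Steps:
$D = \frac{79}{4}$ ($D = - \frac{45 - 124}{4} = \left(- \frac{1}{4}\right) \left(-79\right) = \frac{79}{4} \approx 19.75$)
$w = -31$ ($w = -7 - 24 = -31$)
$d = -6$ ($d = 6 \left(-1\right) = -6$)
$K{\left(L \right)} = -6$
$B = - \frac{417}{4}$ ($B = -124 + \frac{79}{4} = - \frac{417}{4} \approx -104.25$)
$\left(w + B\right) \left(- K{\left(-20 \right)}\right) = \left(-31 - \frac{417}{4}\right) \left(\left(-1\right) \left(-6\right)\right) = \left(- \frac{541}{4}\right) 6 = - \frac{1623}{2}$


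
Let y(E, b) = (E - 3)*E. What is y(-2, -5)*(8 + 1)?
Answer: 90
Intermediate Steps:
y(E, b) = E*(-3 + E) (y(E, b) = (-3 + E)*E = E*(-3 + E))
y(-2, -5)*(8 + 1) = (-2*(-3 - 2))*(8 + 1) = -2*(-5)*9 = 10*9 = 90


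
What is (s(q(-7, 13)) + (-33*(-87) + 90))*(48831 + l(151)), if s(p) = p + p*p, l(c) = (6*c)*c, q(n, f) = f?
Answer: 583457091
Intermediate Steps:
l(c) = 6*c²
s(p) = p + p²
(s(q(-7, 13)) + (-33*(-87) + 90))*(48831 + l(151)) = (13*(1 + 13) + (-33*(-87) + 90))*(48831 + 6*151²) = (13*14 + (2871 + 90))*(48831 + 6*22801) = (182 + 2961)*(48831 + 136806) = 3143*185637 = 583457091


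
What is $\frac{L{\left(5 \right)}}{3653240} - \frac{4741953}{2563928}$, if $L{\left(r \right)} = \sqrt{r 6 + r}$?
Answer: $- \frac{4741953}{2563928} + \frac{\sqrt{35}}{3653240} \approx -1.8495$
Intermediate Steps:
$L{\left(r \right)} = \sqrt{7} \sqrt{r}$ ($L{\left(r \right)} = \sqrt{6 r + r} = \sqrt{7 r} = \sqrt{7} \sqrt{r}$)
$\frac{L{\left(5 \right)}}{3653240} - \frac{4741953}{2563928} = \frac{\sqrt{7} \sqrt{5}}{3653240} - \frac{4741953}{2563928} = \sqrt{35} \cdot \frac{1}{3653240} - \frac{4741953}{2563928} = \frac{\sqrt{35}}{3653240} - \frac{4741953}{2563928} = - \frac{4741953}{2563928} + \frac{\sqrt{35}}{3653240}$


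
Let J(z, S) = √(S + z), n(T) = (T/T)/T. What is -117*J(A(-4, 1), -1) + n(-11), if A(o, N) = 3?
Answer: -1/11 - 117*√2 ≈ -165.55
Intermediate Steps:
n(T) = 1/T
-117*J(A(-4, 1), -1) + n(-11) = -117*√(-1 + 3) + 1/(-11) = -117*√2 - 1/11 = -1/11 - 117*√2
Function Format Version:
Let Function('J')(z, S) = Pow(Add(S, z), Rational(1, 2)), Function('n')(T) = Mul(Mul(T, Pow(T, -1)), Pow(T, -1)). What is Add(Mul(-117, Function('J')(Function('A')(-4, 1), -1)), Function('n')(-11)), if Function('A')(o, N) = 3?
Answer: Add(Rational(-1, 11), Mul(-117, Pow(2, Rational(1, 2)))) ≈ -165.55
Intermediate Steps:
Function('n')(T) = Pow(T, -1) (Function('n')(T) = Mul(1, Pow(T, -1)) = Pow(T, -1))
Add(Mul(-117, Function('J')(Function('A')(-4, 1), -1)), Function('n')(-11)) = Add(Mul(-117, Pow(Add(-1, 3), Rational(1, 2))), Pow(-11, -1)) = Add(Mul(-117, Pow(2, Rational(1, 2))), Rational(-1, 11)) = Add(Rational(-1, 11), Mul(-117, Pow(2, Rational(1, 2))))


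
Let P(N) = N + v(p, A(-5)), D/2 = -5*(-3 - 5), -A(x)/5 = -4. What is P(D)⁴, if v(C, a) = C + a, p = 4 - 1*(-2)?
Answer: 126247696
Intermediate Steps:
A(x) = 20 (A(x) = -5*(-4) = 20)
p = 6 (p = 4 + 2 = 6)
D = 80 (D = 2*(-5*(-3 - 5)) = 2*(-5*(-8)) = 2*40 = 80)
P(N) = 26 + N (P(N) = N + (6 + 20) = N + 26 = 26 + N)
P(D)⁴ = (26 + 80)⁴ = 106⁴ = 126247696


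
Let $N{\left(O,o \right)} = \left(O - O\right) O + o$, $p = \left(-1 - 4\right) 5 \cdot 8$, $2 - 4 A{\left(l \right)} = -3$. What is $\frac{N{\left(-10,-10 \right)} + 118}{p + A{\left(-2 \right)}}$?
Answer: $- \frac{144}{265} \approx -0.5434$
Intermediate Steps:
$A{\left(l \right)} = \frac{5}{4}$ ($A{\left(l \right)} = \frac{1}{2} - - \frac{3}{4} = \frac{1}{2} + \frac{3}{4} = \frac{5}{4}$)
$p = -200$ ($p = \left(-1 - 4\right) 5 \cdot 8 = \left(-5\right) 5 \cdot 8 = \left(-25\right) 8 = -200$)
$N{\left(O,o \right)} = o$ ($N{\left(O,o \right)} = 0 O + o = 0 + o = o$)
$\frac{N{\left(-10,-10 \right)} + 118}{p + A{\left(-2 \right)}} = \frac{-10 + 118}{-200 + \frac{5}{4}} = \frac{108}{- \frac{795}{4}} = 108 \left(- \frac{4}{795}\right) = - \frac{144}{265}$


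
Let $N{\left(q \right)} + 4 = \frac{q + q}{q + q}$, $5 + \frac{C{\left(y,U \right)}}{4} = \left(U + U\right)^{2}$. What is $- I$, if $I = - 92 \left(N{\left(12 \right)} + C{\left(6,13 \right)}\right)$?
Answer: $246652$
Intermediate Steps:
$C{\left(y,U \right)} = -20 + 16 U^{2}$ ($C{\left(y,U \right)} = -20 + 4 \left(U + U\right)^{2} = -20 + 4 \left(2 U\right)^{2} = -20 + 4 \cdot 4 U^{2} = -20 + 16 U^{2}$)
$N{\left(q \right)} = -3$ ($N{\left(q \right)} = -4 + \frac{q + q}{q + q} = -4 + \frac{2 q}{2 q} = -4 + 2 q \frac{1}{2 q} = -4 + 1 = -3$)
$I = -246652$ ($I = - 92 \left(-3 - \left(20 - 16 \cdot 13^{2}\right)\right) = - 92 \left(-3 + \left(-20 + 16 \cdot 169\right)\right) = - 92 \left(-3 + \left(-20 + 2704\right)\right) = - 92 \left(-3 + 2684\right) = \left(-92\right) 2681 = -246652$)
$- I = \left(-1\right) \left(-246652\right) = 246652$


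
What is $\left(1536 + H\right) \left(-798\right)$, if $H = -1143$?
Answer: $-313614$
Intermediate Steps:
$\left(1536 + H\right) \left(-798\right) = \left(1536 - 1143\right) \left(-798\right) = 393 \left(-798\right) = -313614$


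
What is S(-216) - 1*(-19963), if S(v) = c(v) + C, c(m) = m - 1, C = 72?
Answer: 19818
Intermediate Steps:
c(m) = -1 + m
S(v) = 71 + v (S(v) = (-1 + v) + 72 = 71 + v)
S(-216) - 1*(-19963) = (71 - 216) - 1*(-19963) = -145 + 19963 = 19818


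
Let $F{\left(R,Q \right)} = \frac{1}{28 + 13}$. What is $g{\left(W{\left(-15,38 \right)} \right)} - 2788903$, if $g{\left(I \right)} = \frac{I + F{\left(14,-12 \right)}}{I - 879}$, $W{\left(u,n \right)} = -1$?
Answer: $- \frac{2515590505}{902} \approx -2.7889 \cdot 10^{6}$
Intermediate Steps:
$F{\left(R,Q \right)} = \frac{1}{41}$
$g{\left(I \right)} = \frac{\frac{1}{41} + I}{-879 + I}$ ($g{\left(I \right)} = \frac{I + \frac{1}{41}}{I - 879} = \frac{\frac{1}{41} + I}{-879 + I}$)
$g{\left(W{\left(-15,38 \right)} \right)} - 2788903 = \frac{\frac{1}{41} - 1}{-879 - 1} - 2788903 = \frac{1}{-880} \left(- \frac{40}{41}\right) - 2788903 = \left(- \frac{1}{880}\right) \left(- \frac{40}{41}\right) - 2788903 = \frac{1}{902} - 2788903 = - \frac{2515590505}{902}$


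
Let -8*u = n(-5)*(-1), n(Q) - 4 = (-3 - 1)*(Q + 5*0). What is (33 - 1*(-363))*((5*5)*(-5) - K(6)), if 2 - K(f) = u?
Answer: -49104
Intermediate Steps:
n(Q) = 4 - 4*Q (n(Q) = 4 + (-3 - 1)*(Q + 5*0) = 4 - 4*(Q + 0) = 4 - 4*Q)
u = 3 (u = -(4 - 4*(-5))*(-1)/8 = -(4 + 20)*(-1)/8 = -3*(-1) = -⅛*(-24) = 3)
K(f) = -1 (K(f) = 2 - 1*3 = 2 - 3 = -1)
(33 - 1*(-363))*((5*5)*(-5) - K(6)) = (33 - 1*(-363))*((5*5)*(-5) - 1*(-1)) = (33 + 363)*(25*(-5) + 1) = 396*(-125 + 1) = 396*(-124) = -49104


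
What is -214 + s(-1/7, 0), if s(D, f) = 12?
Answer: -202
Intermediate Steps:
-214 + s(-1/7, 0) = -214 + 12 = -202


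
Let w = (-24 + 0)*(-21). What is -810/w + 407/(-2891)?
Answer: -20213/11564 ≈ -1.7479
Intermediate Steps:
w = 504 (w = -24*(-21) = 504)
-810/w + 407/(-2891) = -810/504 + 407/(-2891) = -810*1/504 + 407*(-1/2891) = -45/28 - 407/2891 = -20213/11564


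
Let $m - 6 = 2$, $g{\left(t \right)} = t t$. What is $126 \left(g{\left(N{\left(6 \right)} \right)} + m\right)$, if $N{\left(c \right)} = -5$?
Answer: $4158$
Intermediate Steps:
$g{\left(t \right)} = t^{2}$
$m = 8$ ($m = 6 + 2 = 8$)
$126 \left(g{\left(N{\left(6 \right)} \right)} + m\right) = 126 \left(\left(-5\right)^{2} + 8\right) = 126 \left(25 + 8\right) = 126 \cdot 33 = 4158$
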